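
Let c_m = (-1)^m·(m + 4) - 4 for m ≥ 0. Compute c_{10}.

10

(-1)^10 = 1; m + 4 at m=10 is 14; so c_{10} = 10.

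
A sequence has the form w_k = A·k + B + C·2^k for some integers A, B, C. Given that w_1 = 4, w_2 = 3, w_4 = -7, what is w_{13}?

-8174

Write the equations: A + B + 2C = 4; 2A + B + 4C = 3; 4A + B + 16C = -7.
Subtracting the first from the second: A + 2C = -1.
Subtracting the second from the third: 2A + 12C = -10.
Solving: C = -1, A = 1, then B = 5.
So w_k = 1·k + 5 + (-1)·2^k; at k=13 this is -8174.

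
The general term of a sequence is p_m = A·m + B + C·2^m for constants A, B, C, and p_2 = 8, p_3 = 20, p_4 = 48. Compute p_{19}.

2097076

The three given values yield: 2A + B + 4C = 8; 3A + B + 8C = 20; 4A + B + 16C = 48.
Subtracting the first from the second: A + 4C = 12.
Subtracting the second from the third: A + 8C = 28.
Solving: C = 4, A = -4, then B = 0.
Therefore p_{19} = -76 + 0 + 4·524288 = 2097076.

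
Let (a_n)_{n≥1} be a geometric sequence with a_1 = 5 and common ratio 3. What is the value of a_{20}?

5811307335

a_n = 5·3^(n-1).
a_{20} = 5·3^19 = 5811307335.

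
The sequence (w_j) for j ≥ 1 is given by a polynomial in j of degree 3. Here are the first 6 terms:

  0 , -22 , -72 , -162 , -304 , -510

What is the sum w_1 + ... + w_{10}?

1st diffs: -22, -50, -90, -142, -206.
2nd diffs: -28, -40, -52, -64.
3rd diffs: -12, -12, -12 (constant).
Newton forward-difference form: w_j = (-22)·C(j-1,1) + (-28)·C(j-1,2) + (-12)·C(j-1,3).
Continuing: -792, -1162, -1632, -2214.
Summing j = 1..10 (10 terms) gives -6870.

-6870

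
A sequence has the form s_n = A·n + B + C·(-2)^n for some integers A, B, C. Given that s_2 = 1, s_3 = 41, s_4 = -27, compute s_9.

1577

At n = 2, 3, 4: 2A + B + 4C = 1; 3A + B - 8C = 41; 4A + B + 16C = -27.
Subtracting the first from the second: A - 12C = 40.
Subtracting the second from the third: A + 24C = -68.
Solving: C = -3, A = 4, then B = 5.
Hence s_9 = 4·9 + 5 + (-3)·(-512) = 1577.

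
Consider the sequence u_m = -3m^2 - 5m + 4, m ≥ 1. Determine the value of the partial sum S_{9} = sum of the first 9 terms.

-1044

Over m = 1..9: Σm = 45, Σm² = 285.
Total = (-3)·285 + (-5)·45 + (4)·9 = -1044.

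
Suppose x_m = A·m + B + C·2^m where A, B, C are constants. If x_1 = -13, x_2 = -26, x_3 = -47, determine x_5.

Write the equations: A + B + 2C = -13; 2A + B + 4C = -26; 3A + B + 8C = -47.
Subtracting the first from the second: A + 2C = -13.
Subtracting the second from the third: A + 4C = -21.
Solving: C = -4, A = -5, then B = 0.
So x_m = -5·m + 0 + (-4)·2^m; at m=5 this is -153.

-153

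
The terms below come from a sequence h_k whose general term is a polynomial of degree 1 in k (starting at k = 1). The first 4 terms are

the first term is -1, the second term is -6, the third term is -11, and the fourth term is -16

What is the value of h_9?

1st diffs: -5, -5, -5 (constant).
So h_k = -5k + 4.
Evaluating at k = 9 gives h_9 = -41.

-41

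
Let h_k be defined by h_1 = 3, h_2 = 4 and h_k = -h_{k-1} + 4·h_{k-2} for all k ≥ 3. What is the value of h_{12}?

Compute successive terms:
h_3 = 8;  h_4 = 8;  h_5 = 24;  h_6 = 8;  h_7 = 88;  h_8 = -56;  h_9 = 408;  h_{10} = -632;  h_{11} = 2264;  h_{12} = -4792.

-4792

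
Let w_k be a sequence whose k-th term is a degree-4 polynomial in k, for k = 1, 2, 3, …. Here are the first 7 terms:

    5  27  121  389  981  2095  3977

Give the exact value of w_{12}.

36877

1st diffs: 22, 94, 268, 592, 1114, 1882.
2nd diffs: 72, 174, 324, 522, 768.
3rd diffs: 102, 150, 198, 246.
4th diffs: 48, 48, 48 (constant).
So w_k = 2k^4 - 3k^3 + 4k^2 + k + 1.
Evaluating at k = 12 gives w_{12} = 36877.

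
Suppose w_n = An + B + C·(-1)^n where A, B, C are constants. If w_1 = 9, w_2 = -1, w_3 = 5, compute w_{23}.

The three given values yield: A + B - C = 9; 2A + B + C = -1; 3A + B - C = 5.
Subtracting the first from the second: A + 2C = -10.
Subtracting the second from the third: A - 2C = 6.
Solving: C = -4, A = -2, then B = 7.
So w_n = -2·n + 7 + (-4)·(-1)^n; at n=23 this is -35.

-35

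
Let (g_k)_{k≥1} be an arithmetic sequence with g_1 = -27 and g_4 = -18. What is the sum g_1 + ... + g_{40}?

Common difference d = (-18 - (-27)) / (4 - 1) = 3.
g_k = -27 + (k - 1)·3.
g_{40} = 90; S = 40·(-27 + 90)/2 = 1260.

1260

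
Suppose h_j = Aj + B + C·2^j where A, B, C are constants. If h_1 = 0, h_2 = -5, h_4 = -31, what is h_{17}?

-262156

Write the equations: A + B + 2C = 0; 2A + B + 4C = -5; 4A + B + 16C = -31.
Subtracting the first from the second: A + 2C = -5.
Subtracting the second from the third: 2A + 12C = -26.
Solving: C = -2, A = -1, then B = 5.
Therefore h_{17} = -17 + 5 + (-2)·131072 = -262156.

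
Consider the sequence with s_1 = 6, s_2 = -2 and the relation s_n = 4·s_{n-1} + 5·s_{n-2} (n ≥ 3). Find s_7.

Iterate the recurrence:
s_3 = 22; s_4 = 78; s_5 = 422; s_6 = 2078; s_7 = 10422.
(Characteristic roots are 5 and -1.)

10422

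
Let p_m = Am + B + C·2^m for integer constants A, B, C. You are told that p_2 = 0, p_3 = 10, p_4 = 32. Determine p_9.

1510

Write the equations: 2A + B + 4C = 0; 3A + B + 8C = 10; 4A + B + 16C = 32.
Subtracting the first from the second: A + 4C = 10.
Subtracting the second from the third: A + 8C = 22.
Solving: C = 3, A = -2, then B = -8.
Therefore p_9 = -18 + (-8) + 3·512 = 1510.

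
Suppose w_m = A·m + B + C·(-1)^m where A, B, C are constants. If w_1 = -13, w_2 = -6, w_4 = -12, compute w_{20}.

-60

At m = 1, 2, 4: A + B - C = -13; 2A + B + C = -6; 4A + B + C = -12.
Subtracting the first from the second: A + 2C = 7.
Subtracting the second from the third: 2A = -6.
Solving: C = 5, A = -3, then B = -5.
So w_m = -3·m + (-5) + 5·(-1)^m; at m=20 this is -60.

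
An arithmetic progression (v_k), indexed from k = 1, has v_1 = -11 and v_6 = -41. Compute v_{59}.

-359

Common difference d = (-41 - (-11)) / (6 - 1) = -6.
v_k = -11 + (k - 1)·(-6).
v_{59} = -11 + 58·(-6) = -359.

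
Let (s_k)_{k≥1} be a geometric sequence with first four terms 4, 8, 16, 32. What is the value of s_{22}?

Common ratio r = 2.
s_k = 4·2^(k-1).
s_{22} = 4·2^21 = 8388608.

8388608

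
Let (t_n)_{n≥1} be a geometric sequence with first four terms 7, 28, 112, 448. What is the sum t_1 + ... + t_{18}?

Common ratio r = 4.
t_n = 7·4^(n-1).
S = 7·(4^18 - 1)/(4 - 1) = 7·(68719476736 - 1)/(3) = 160345445715.

160345445715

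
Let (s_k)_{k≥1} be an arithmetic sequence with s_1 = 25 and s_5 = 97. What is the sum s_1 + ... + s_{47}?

20633

Common difference d = (97 - 25) / (5 - 1) = 18.
s_k = 25 + (k - 1)·18.
s_{47} = 853; S = 47·(25 + 853)/2 = 20633.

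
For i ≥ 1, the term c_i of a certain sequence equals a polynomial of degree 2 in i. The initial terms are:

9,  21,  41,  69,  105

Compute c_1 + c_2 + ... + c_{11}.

2079

1st diffs: 12, 20, 28, 36.
2nd diffs: 8, 8, 8 (constant).
Newton forward-difference form: c_i = 9 + 12·C(i-1,1) + 8·C(i-1,2).
Continuing: …, 149, 201, 261, 329, …, c_{11} = 489.
Summing i = 1..11 (11 terms) gives 2079.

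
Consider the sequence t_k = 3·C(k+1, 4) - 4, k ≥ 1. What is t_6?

101

C(7, 4) = 35, so t_6 = 101.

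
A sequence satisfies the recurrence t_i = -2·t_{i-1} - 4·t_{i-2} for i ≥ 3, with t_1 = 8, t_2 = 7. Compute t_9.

Applying the relation repeatedly:
t_3 = -46  t_4 = 64  t_5 = 56  t_6 = -368  t_7 = 512  t_8 = 448  t_9 = -2944.

-2944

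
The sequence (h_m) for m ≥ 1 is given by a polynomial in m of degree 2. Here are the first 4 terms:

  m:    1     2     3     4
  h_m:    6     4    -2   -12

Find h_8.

1st diffs: -2, -6, -10.
2nd diffs: -4, -4 (constant).
Newton forward-difference form: h_m = 6 + (-2)·C(m-1,1) + (-4)·C(m-1,2).
At m = 8: m-1 = 7, so h_8 = 6 - 14 - 84 = -92.

-92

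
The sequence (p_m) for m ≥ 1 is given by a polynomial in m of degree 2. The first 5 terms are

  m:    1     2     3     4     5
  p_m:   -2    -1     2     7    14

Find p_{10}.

1st diffs: 1, 3, 5, 7.
2nd diffs: 2, 2, 2 (constant).
So p_m = m^2 - 2m - 1.
Evaluating at m = 10 gives p_{10} = 79.

79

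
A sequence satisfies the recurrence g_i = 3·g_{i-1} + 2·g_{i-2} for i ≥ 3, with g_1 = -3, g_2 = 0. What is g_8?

-2970

Step forward from the initial values:
g_3 = -6  g_4 = -18  g_5 = -66  g_6 = -234  g_7 = -834  g_8 = -2970.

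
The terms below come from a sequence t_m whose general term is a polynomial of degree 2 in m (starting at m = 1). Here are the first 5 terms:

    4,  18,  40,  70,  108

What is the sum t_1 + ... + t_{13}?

3432

1st diffs: 14, 22, 30, 38.
2nd diffs: 8, 8, 8 (constant).
Newton forward-difference form: t_m = 4 + 14·C(m-1,1) + 8·C(m-1,2).
Continuing: …, 154, 208, 270, 340, …, t_{13} = 700.
Summing m = 1..13 (13 terms) gives 3432.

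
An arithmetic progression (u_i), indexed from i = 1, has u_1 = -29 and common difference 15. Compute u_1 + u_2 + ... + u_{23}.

3128

u_i = -29 + (i - 1)·15.
u_{23} = 301; S = 23·(-29 + 301)/2 = 3128.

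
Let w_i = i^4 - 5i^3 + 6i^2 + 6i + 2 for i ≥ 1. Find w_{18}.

77870

w_{18} = 1·18^4 - 5·18^3 + 6·18^2 + 6·18 + 2 = 77870.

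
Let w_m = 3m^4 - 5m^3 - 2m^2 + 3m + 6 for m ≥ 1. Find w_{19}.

356009

w_{19} = 3·19^4 - 5·19^3 - 2·19^2 + 3·19 + 6 = 356009.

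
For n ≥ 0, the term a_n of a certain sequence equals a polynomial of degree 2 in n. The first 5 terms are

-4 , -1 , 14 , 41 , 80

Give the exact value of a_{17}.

1st diffs: 3, 15, 27, 39.
2nd diffs: 12, 12, 12 (constant).
Newton forward-difference form: a_n = -4 + 3·C(n,1) + 12·C(n,2).
At n = 17: n = 17, so a_{17} = -4 + 51 + 1632 = 1679.

1679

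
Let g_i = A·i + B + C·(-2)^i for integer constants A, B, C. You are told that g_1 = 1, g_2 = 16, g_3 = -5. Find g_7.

Write the equations: A + B - 2C = 1; 2A + B + 4C = 16; 3A + B - 8C = -5.
Subtracting the first from the second: A + 6C = 15.
Subtracting the second from the third: A - 12C = -21.
Solving: C = 2, A = 3, then B = 2.
Hence g_7 = 3·7 + 2 + 2·(-128) = -233.

-233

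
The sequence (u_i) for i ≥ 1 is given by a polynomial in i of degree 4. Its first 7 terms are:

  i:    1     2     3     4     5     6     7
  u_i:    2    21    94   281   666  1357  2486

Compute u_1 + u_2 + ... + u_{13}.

90740

1st diffs: 19, 73, 187, 385, 691, 1129.
2nd diffs: 54, 114, 198, 306, 438.
3rd diffs: 60, 84, 108, 132.
4th diffs: 24, 24, 24 (constant).
Newton forward-difference form: u_i = 2 + 19·C(i-1,1) + 54·C(i-1,2) + 60·C(i-1,3) + 24·C(i-1,4).
Continuing: …, 4209, 6706, 10181, 14862, …, u_{13} = 28874.
Summing i = 1..13 (13 terms) gives 90740.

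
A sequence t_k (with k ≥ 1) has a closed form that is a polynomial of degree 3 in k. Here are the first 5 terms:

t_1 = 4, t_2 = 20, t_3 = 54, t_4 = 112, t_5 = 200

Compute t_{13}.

1st diffs: 16, 34, 58, 88.
2nd diffs: 18, 24, 30.
3rd diffs: 6, 6 (constant).
Newton forward-difference form: t_k = 4 + 16·C(k-1,1) + 18·C(k-1,2) + 6·C(k-1,3).
At k = 13: k-1 = 12, so t_{13} = 4 + 192 + 1188 + 1320 = 2704.

2704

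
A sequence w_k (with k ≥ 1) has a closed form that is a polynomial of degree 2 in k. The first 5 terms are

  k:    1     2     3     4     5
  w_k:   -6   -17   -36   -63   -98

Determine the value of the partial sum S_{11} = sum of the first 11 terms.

1st diffs: -11, -19, -27, -35.
2nd diffs: -8, -8, -8 (constant).
Newton forward-difference form: w_k = -6 + (-11)·C(k-1,1) + (-8)·C(k-1,2).
Continuing: …, -141, -192, -251, -318, …, w_{11} = -476.
Summing k = 1..11 (11 terms) gives -1991.

-1991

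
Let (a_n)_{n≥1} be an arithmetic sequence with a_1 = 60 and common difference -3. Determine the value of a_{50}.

a_n = 60 + (n - 1)·(-3).
a_{50} = 60 + 49·(-3) = -87.

-87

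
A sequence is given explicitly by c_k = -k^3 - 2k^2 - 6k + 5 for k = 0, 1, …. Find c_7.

-478

c_7 = -1·7^3 - 2·7^2 - 6·7 + 5 = -478.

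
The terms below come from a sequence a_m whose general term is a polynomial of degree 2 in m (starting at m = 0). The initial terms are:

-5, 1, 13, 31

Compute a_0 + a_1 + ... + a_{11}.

1656

1st diffs: 6, 12, 18.
2nd diffs: 6, 6 (constant).
So a_m = 3m^2 + 3m - 5.
Continuing: …, 55, 85, 121, 163, …, a_{11} = 391.
Summing m = 0..11 (12 terms) gives 1656.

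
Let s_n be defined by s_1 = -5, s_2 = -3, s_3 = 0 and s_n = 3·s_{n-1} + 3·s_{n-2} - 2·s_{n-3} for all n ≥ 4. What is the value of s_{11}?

Iterate the recurrence:
s_4 = 1;  s_5 = 9;  s_6 = 30;  s_7 = 115;  s_8 = 417;  s_9 = 1536;  s_{10} = 5629;  s_{11} = 20661.

20661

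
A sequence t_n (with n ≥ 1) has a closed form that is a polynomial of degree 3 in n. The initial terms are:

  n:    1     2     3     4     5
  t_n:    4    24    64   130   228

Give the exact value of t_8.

774

1st diffs: 20, 40, 66, 98.
2nd diffs: 20, 26, 32.
3rd diffs: 6, 6 (constant).
Newton forward-difference form: t_n = 4 + 20·C(n-1,1) + 20·C(n-1,2) + 6·C(n-1,3).
At n = 8: n-1 = 7, so t_8 = 4 + 140 + 420 + 210 = 774.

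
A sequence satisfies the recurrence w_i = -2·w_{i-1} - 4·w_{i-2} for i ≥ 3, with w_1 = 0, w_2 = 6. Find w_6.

Applying the relation repeatedly:
w_3 = -12;  w_4 = 0;  w_5 = 48;  w_6 = -96.

-96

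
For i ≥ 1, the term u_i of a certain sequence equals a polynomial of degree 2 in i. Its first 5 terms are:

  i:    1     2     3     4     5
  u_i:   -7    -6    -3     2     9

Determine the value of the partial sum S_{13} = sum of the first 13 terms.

559

1st diffs: 1, 3, 5, 7.
2nd diffs: 2, 2, 2 (constant).
Newton forward-difference form: u_i = -7 + 1·C(i-1,1) + 2·C(i-1,2).
Continuing: …, 18, 29, 42, 57, …, u_{13} = 137.
Summing i = 1..13 (13 terms) gives 559.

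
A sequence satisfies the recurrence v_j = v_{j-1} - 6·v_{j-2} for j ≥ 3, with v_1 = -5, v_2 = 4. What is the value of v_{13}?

103150

Step forward from the initial values:
v_3 = 34; v_4 = 10; v_5 = -194; …; v_{10} = -17630; v_{11} = 526; v_{12} = 106306; v_{13} = 103150.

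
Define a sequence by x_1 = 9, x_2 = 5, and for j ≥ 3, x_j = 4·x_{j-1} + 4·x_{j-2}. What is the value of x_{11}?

15165440

Step forward from the initial values:
x_3 = 56; x_4 = 244; x_5 = 1200; x_6 = 5776; x_7 = 27904; x_8 = 134720; x_9 = 650496; x_{10} = 3140864; x_{11} = 15165440.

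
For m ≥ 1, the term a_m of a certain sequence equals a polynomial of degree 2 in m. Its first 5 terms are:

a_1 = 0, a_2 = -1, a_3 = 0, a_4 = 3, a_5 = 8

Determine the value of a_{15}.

168

1st diffs: -1, 1, 3, 5.
2nd diffs: 2, 2, 2 (constant).
Newton forward-difference form: a_m = (-1)·C(m-1,1) + 2·C(m-1,2).
At m = 15: m-1 = 14, so a_{15} = -14 + 182 = 168.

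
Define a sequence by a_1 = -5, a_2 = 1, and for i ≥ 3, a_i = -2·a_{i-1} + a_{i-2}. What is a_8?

Compute successive terms:
a_3 = -7, a_4 = 15, a_5 = -37, a_6 = 89, a_7 = -215, a_8 = 519.

519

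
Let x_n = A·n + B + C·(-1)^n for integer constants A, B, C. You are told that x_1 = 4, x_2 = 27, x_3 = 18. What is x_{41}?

At n = 1, 2, 3: A + B - C = 4; 2A + B + C = 27; 3A + B - C = 18.
Subtracting the first from the second: A + 2C = 23.
Subtracting the second from the third: A - 2C = -9.
Solving: C = 8, A = 7, then B = 5.
So x_n = 7·n + 5 + 8·(-1)^n; at n=41 this is 284.

284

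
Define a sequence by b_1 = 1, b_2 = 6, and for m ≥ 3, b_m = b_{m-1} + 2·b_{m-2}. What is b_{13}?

9556

Applying the relation repeatedly:
b_3 = 8  b_4 = 20  b_5 = 36  …  b_{10} = 1196  b_{11} = 2388  b_{12} = 4780  b_{13} = 9556.
(Characteristic roots are 2 and -1.)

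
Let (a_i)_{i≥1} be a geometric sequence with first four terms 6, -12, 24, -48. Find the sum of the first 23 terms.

Common ratio r = -2.
a_i = 6·(-2)^(i-1).
S = 6·((-2)^23 - 1)/(-2 - 1) = 6·(-8388608 - 1)/(-3) = 16777218.

16777218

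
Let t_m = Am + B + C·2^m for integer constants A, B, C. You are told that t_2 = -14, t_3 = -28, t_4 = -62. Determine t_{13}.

-40888

At m = 2, 3, 4: 2A + B + 4C = -14; 3A + B + 8C = -28; 4A + B + 16C = -62.
Subtracting the first from the second: A + 4C = -14.
Subtracting the second from the third: A + 8C = -34.
Solving: C = -5, A = 6, then B = -6.
So t_m = 6·m + (-6) + (-5)·2^m; at m=13 this is -40888.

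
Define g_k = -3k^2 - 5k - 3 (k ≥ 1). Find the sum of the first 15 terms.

-4365

Over k = 1..15: Σk = 120, Σk² = 1240.
Total = (-3)·1240 + (-5)·120 + (-3)·15 = -4365.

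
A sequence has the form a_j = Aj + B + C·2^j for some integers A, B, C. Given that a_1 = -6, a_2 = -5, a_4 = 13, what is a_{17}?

262086

The three given values yield: A + B + 2C = -6; 2A + B + 4C = -5; 4A + B + 16C = 13.
Subtracting the first from the second: A + 2C = 1.
Subtracting the second from the third: 2A + 12C = 18.
Solving: C = 2, A = -3, then B = -7.
Hence a_{17} = -3·17 + (-7) + 2·131072 = 262086.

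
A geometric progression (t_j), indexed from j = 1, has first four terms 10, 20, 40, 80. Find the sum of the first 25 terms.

Common ratio r = 2.
t_j = 10·2^(j-1).
S = 10·(2^25 - 1)/(2 - 1) = 10·(33554432 - 1)/(1) = 335544310.

335544310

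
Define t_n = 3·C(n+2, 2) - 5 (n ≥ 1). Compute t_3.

25

C(5, 2) = 10, so t_3 = 25.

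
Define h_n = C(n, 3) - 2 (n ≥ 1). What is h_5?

8

C(5, 3) = 10, so h_5 = 8.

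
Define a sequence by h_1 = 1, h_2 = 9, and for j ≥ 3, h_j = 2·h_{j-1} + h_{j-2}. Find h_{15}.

760499

Applying the relation repeatedly:
h_3 = 19, h_4 = 47, h_5 = 113, …, h_{12} = 54047, h_{13} = 130481, h_{14} = 315009, h_{15} = 760499.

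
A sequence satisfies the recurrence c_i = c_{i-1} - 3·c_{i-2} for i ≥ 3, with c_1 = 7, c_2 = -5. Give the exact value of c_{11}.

1399

Step forward from the initial values:
c_3 = -26;  c_4 = -11;  c_5 = 67;  c_6 = 100;  c_7 = -101;  c_8 = -401;  c_9 = -98;  c_{10} = 1105;  c_{11} = 1399.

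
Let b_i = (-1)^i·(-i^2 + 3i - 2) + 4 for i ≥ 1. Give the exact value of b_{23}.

466

(-1)^23 = -1; -i^2 + 3i - 2 at i=23 is -462; so b_{23} = 466.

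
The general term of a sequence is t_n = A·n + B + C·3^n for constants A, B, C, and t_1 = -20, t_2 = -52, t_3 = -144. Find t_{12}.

At n = 1, 2, 3: A + B + 3C = -20; 2A + B + 9C = -52; 3A + B + 27C = -144.
Subtracting the first from the second: A + 6C = -32.
Subtracting the second from the third: A + 18C = -92.
Solving: C = -5, A = -2, then B = -3.
Hence t_{12} = -2·12 + (-3) + (-5)·531441 = -2657232.

-2657232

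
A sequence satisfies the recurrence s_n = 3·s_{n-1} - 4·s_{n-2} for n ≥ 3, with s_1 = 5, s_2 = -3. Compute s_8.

1173

Applying the relation repeatedly:
s_3 = -29, s_4 = -75, s_5 = -109, s_6 = -27, s_7 = 355, s_8 = 1173.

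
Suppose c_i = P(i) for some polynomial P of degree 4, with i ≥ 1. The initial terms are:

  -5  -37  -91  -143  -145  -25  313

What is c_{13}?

1st diffs: -32, -54, -52, -2, 120, 338.
2nd diffs: -22, 2, 50, 122, 218.
3rd diffs: 24, 48, 72, 96.
4th diffs: 24, 24, 24 (constant).
Newton forward-difference form: c_i = -5 + (-32)·C(i-1,1) + (-22)·C(i-1,2) + 24·C(i-1,3) + 24·C(i-1,4).
At i = 13: i-1 = 12, so c_{13} = -5 - 384 - 1452 + 5280 + 11880 = 15319.

15319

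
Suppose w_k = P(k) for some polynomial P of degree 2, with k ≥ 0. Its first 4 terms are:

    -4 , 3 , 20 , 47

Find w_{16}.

1st diffs: 7, 17, 27.
2nd diffs: 10, 10 (constant).
So w_k = 5k^2 + 2k - 4.
Evaluating at k = 16 gives w_{16} = 1308.

1308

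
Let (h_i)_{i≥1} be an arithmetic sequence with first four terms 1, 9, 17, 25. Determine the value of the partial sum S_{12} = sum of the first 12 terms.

Common difference d = 8.
h_i = 1 + (i - 1)·8.
h_{12} = 89; S = 12·(1 + 89)/2 = 540.

540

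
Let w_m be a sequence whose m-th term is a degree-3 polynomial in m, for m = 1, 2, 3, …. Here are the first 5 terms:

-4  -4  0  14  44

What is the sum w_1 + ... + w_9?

1056

1st diffs: 0, 4, 14, 30.
2nd diffs: 4, 10, 16.
3rd diffs: 6, 6 (constant).
Newton forward-difference form: w_m = -4 + 4·C(m-1,2) + 6·C(m-1,3).
Continuing: 96, 176, 290, 444.
Summing m = 1..9 (9 terms) gives 1056.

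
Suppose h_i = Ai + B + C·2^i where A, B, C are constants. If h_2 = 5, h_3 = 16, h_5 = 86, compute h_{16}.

Write the equations: 2A + B + 4C = 5; 3A + B + 8C = 16; 5A + B + 32C = 86.
Subtracting the first from the second: A + 4C = 11.
Subtracting the second from the third: 2A + 24C = 70.
Solving: C = 3, A = -1, then B = -5.
So h_i = -1·i + (-5) + 3·2^i; at i=16 this is 196587.

196587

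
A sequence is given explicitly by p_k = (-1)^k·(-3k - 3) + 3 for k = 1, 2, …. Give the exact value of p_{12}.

(-1)^12 = 1; -3k - 3 at k=12 is -39; so p_{12} = -36.

-36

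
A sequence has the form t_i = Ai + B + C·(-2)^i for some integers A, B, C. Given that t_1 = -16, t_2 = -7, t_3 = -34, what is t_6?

101

Plug in i = 1, 2, 3: A + B - 2C = -16; 2A + B + 4C = -7; 3A + B - 8C = -34.
Subtracting the first from the second: A + 6C = 9.
Subtracting the second from the third: A - 12C = -27.
Solving: C = 2, A = -3, then B = -9.
So t_i = -3·i + (-9) + 2·(-2)^i; at i=6 this is 101.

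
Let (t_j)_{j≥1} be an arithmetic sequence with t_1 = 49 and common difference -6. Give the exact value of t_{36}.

t_j = 49 + (j - 1)·(-6).
t_{36} = 49 + 35·(-6) = -161.

-161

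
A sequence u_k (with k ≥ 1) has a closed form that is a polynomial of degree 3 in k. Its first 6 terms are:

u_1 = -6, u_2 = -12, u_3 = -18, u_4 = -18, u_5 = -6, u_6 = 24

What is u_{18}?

1st diffs: -6, -6, 0, 12, 30.
2nd diffs: 0, 6, 12, 18.
3rd diffs: 6, 6, 6 (constant).
Newton forward-difference form: u_k = -6 + (-6)·C(k-1,1) + 6·C(k-1,3).
At k = 18: k-1 = 17, so u_{18} = -6 - 102 + 4080 = 3972.

3972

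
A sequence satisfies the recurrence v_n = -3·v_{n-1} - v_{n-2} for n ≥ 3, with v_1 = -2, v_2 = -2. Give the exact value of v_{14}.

Iterate the recurrence:
v_3 = 8, v_4 = -22, v_5 = 58, …, v_{11} = 18698, v_{12} = -48952, v_{13} = 128158, v_{14} = -335522.

-335522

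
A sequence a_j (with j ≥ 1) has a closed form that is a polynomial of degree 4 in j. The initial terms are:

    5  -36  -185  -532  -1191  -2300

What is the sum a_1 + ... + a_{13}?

1st diffs: -41, -149, -347, -659, -1109.
2nd diffs: -108, -198, -312, -450.
3rd diffs: -90, -114, -138.
4th diffs: -24, -24 (constant).
So a_j = -j^4 - 5j^3 + j^2 + 6j + 4.
Continuing: …, -4021, -6540, -10067, -14836, …, a_{13} = -39295.
Summing j = 1..13 (13 terms) gives -129259.

-129259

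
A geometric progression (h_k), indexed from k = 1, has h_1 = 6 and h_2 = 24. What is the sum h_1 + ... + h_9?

Common ratio r = 4.
h_k = 6·4^(k-1).
S = 6·(4^9 - 1)/(4 - 1) = 6·(262144 - 1)/(3) = 524286.

524286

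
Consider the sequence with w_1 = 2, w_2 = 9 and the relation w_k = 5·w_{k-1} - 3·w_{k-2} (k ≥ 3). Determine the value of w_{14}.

Applying the relation repeatedly:
w_3 = 39, w_4 = 168, w_5 = 723, …, w_{11} = 4588239, w_{12} = 19742163, w_{13} = 84946098, w_{14} = 365504001.

365504001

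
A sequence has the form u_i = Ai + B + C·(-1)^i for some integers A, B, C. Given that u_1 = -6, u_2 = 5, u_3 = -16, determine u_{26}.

Plug in i = 1, 2, 3: A + B - C = -6; 2A + B + C = 5; 3A + B - C = -16.
Subtracting the first from the second: A + 2C = 11.
Subtracting the second from the third: A - 2C = -21.
Solving: C = 8, A = -5, then B = 7.
So u_i = -5·i + 7 + 8·(-1)^i; at i=26 this is -115.

-115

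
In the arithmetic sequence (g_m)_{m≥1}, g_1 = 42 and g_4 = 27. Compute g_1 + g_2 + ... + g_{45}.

-3060

Common difference d = (27 - 42) / (4 - 1) = -5.
g_m = 42 + (m - 1)·(-5).
g_{45} = -178; S = 45·(42 + (-178))/2 = -3060.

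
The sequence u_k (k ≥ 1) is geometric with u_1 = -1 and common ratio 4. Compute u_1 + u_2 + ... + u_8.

u_k = (-1)·4^(k-1).
S = (-1)·(4^8 - 1)/(4 - 1) = (-1)·(65536 - 1)/(3) = -21845.

-21845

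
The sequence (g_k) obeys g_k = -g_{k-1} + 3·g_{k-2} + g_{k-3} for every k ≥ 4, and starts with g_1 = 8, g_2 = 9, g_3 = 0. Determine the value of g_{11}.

-4636

Compute successive terms:
g_4 = 35  g_5 = -26  g_6 = 131  g_7 = -174  g_8 = 541  g_9 = -932  g_{10} = 2381  g_{11} = -4636.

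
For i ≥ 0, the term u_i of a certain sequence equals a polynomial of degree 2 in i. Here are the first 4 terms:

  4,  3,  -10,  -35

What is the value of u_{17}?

1st diffs: -1, -13, -25.
2nd diffs: -12, -12 (constant).
Newton forward-difference form: u_i = 4 + (-1)·C(i,1) + (-12)·C(i,2).
At i = 17: i = 17, so u_{17} = 4 - 17 - 1632 = -1645.

-1645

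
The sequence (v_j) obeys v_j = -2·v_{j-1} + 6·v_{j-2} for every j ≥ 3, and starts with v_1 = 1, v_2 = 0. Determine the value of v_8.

-2640

Step forward from the initial values:
v_3 = 6  v_4 = -12  v_5 = 60  v_6 = -192  v_7 = 744  v_8 = -2640.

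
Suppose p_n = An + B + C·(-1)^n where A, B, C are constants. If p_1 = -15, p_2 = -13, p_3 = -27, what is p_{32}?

At n = 1, 2, 3: A + B - C = -15; 2A + B + C = -13; 3A + B - C = -27.
Subtracting the first from the second: A + 2C = 2.
Subtracting the second from the third: A - 2C = -14.
Solving: C = 4, A = -6, then B = -5.
Hence p_{32} = -6·32 + (-5) + 4·1 = -193.

-193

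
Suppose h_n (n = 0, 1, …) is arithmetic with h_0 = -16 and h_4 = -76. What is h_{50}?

Common difference d = (-76 - (-16)) / (4 - 0) = -15.
h_n = -16 + (n - 0)·(-15).
h_{50} = -16 + 50·(-15) = -766.

-766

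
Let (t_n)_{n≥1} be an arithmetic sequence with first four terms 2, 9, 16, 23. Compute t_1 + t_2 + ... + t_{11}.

Common difference d = 7.
t_n = 2 + (n - 1)·7.
t_{11} = 72; S = 11·(2 + 72)/2 = 407.

407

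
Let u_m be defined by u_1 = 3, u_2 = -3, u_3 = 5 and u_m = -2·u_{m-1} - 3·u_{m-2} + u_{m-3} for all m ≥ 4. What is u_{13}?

Iterate the recurrence:
u_4 = 2, u_5 = -22, u_6 = 43, u_7 = -18, u_8 = -115, u_9 = 327, u_{10} = -327, u_{11} = -442, u_{12} = 2192, u_{13} = -3385.

-3385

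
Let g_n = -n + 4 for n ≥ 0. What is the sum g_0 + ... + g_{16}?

Over n = 0..16: Σn = 136.
Total = (-1)·136 + (4)·17 = -68.

-68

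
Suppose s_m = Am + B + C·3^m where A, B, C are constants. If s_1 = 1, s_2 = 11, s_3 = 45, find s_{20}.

Plug in m = 1, 2, 3: A + B + 3C = 1; 2A + B + 9C = 11; 3A + B + 27C = 45.
Subtracting the first from the second: A + 6C = 10.
Subtracting the second from the third: A + 18C = 34.
Solving: C = 2, A = -2, then B = -3.
Hence s_{20} = -2·20 + (-3) + 2·3486784401 = 6973568759.

6973568759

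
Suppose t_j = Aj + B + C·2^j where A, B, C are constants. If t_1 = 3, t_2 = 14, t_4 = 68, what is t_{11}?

8217

Plug in j = 1, 2, 4: A + B + 2C = 3; 2A + B + 4C = 14; 4A + B + 16C = 68.
Subtracting the first from the second: A + 2C = 11.
Subtracting the second from the third: 2A + 12C = 54.
Solving: C = 4, A = 3, then B = -8.
So t_j = 3·j + (-8) + 4·2^j; at j=11 this is 8217.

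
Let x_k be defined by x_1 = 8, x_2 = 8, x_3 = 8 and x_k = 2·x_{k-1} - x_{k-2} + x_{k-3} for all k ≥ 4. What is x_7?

96

Step forward from the initial values:
x_4 = 16, x_5 = 32, x_6 = 56, x_7 = 96.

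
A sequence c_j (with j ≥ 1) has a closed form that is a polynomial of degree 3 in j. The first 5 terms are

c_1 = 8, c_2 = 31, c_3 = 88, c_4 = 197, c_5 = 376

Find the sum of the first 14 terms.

1st diffs: 23, 57, 109, 179.
2nd diffs: 34, 52, 70.
3rd diffs: 18, 18 (constant).
So c_j = 3j^3 - j^2 + 5j + 1.
Continuing: …, 643, 1016, 1513, 2152, …, c_{14} = 8107.
Summing j = 1..14 (14 terms) gives 32599.

32599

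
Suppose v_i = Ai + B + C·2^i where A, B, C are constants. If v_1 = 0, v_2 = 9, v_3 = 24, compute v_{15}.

98340

At i = 1, 2, 3: A + B + 2C = 0; 2A + B + 4C = 9; 3A + B + 8C = 24.
Subtracting the first from the second: A + 2C = 9.
Subtracting the second from the third: A + 4C = 15.
Solving: C = 3, A = 3, then B = -9.
So v_i = 3·i + (-9) + 3·2^i; at i=15 this is 98340.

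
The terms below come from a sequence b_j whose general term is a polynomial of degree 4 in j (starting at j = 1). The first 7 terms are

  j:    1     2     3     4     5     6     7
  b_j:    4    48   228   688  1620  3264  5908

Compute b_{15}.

1st diffs: 44, 180, 460, 932, 1644, 2644.
2nd diffs: 136, 280, 472, 712, 1000.
3rd diffs: 144, 192, 240, 288.
4th diffs: 48, 48, 48 (constant).
Newton forward-difference form: b_j = 4 + 44·C(j-1,1) + 136·C(j-1,2) + 144·C(j-1,3) + 48·C(j-1,4).
At j = 15: j-1 = 14, so b_{15} = 4 + 616 + 12376 + 52416 + 48048 = 113460.

113460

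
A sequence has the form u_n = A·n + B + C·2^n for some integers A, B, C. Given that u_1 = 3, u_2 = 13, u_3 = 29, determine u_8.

793

The three given values yield: A + B + 2C = 3; 2A + B + 4C = 13; 3A + B + 8C = 29.
Subtracting the first from the second: A + 2C = 10.
Subtracting the second from the third: A + 4C = 16.
Solving: C = 3, A = 4, then B = -7.
Therefore u_8 = 32 + (-7) + 3·256 = 793.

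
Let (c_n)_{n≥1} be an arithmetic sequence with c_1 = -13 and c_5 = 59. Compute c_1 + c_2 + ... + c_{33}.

9075

Common difference d = (59 - (-13)) / (5 - 1) = 18.
c_n = -13 + (n - 1)·18.
c_{33} = 563; S = 33·(-13 + 563)/2 = 9075.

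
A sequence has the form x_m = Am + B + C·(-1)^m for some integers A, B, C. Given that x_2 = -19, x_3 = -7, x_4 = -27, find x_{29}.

-111

Write the equations: 2A + B + C = -19; 3A + B - C = -7; 4A + B + C = -27.
Subtracting the first from the second: A - 2C = 12.
Subtracting the second from the third: A + 2C = -20.
Solving: C = -8, A = -4, then B = -3.
So x_m = -4·m + (-3) + (-8)·(-1)^m; at m=29 this is -111.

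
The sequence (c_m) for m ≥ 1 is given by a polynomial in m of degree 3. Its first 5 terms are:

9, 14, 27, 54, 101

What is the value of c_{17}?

1st diffs: 5, 13, 27, 47.
2nd diffs: 8, 14, 20.
3rd diffs: 6, 6 (constant).
So c_m = m^3 - 2m^2 + 4m + 6.
Evaluating at m = 17 gives c_{17} = 4409.

4409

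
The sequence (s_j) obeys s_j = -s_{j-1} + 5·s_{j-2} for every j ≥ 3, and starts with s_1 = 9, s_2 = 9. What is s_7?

981

s_3 = 36, s_4 = 9, s_5 = 171, s_6 = -126, s_7 = 981.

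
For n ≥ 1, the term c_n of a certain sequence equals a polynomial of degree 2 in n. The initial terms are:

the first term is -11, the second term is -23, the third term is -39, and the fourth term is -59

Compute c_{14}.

-479

1st diffs: -12, -16, -20.
2nd diffs: -4, -4 (constant).
Newton forward-difference form: c_n = -11 + (-12)·C(n-1,1) + (-4)·C(n-1,2).
At n = 14: n-1 = 13, so c_{14} = -11 - 156 - 312 = -479.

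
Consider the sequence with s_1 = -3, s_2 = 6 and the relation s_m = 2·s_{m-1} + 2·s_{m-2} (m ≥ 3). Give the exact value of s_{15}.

1417344

Iterate the recurrence:
s_3 = 6; s_4 = 24; s_5 = 60; …; s_{12} = 69504; s_{13} = 189888; s_{14} = 518784; s_{15} = 1417344.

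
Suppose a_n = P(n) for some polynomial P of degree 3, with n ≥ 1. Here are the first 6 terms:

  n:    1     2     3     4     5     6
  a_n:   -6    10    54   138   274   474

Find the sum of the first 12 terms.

1st diffs: 16, 44, 84, 136, 200.
2nd diffs: 28, 40, 52, 64.
3rd diffs: 12, 12, 12 (constant).
Newton forward-difference form: a_n = -6 + 16·C(n-1,1) + 28·C(n-1,2) + 12·C(n-1,3).
Continuing: …, 750, 1114, 1578, 2154, …, a_{12} = 3690.
Summing n = 1..12 (12 terms) gives 13084.

13084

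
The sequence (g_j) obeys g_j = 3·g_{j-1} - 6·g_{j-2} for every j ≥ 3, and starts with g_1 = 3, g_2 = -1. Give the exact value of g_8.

1431

Compute successive terms:
g_3 = -21; g_4 = -57; g_5 = -45; g_6 = 207; g_7 = 891; g_8 = 1431.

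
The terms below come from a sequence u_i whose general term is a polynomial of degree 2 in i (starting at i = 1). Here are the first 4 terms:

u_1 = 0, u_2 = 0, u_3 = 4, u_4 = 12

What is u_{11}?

180

1st diffs: 0, 4, 8.
2nd diffs: 4, 4 (constant).
So u_i = 2i^2 - 6i + 4.
Evaluating at i = 11 gives u_{11} = 180.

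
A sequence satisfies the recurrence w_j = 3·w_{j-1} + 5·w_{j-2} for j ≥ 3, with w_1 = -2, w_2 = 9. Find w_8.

27981

w_3 = 17;  w_4 = 96;  w_5 = 373;  w_6 = 1599;  w_7 = 6662;  w_8 = 27981.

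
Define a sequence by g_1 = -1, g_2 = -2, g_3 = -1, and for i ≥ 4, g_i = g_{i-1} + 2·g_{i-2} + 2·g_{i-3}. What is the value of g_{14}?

-21017

Step forward from the initial values:
g_4 = -7; g_5 = -13; g_6 = -29; …; g_{11} = -1797; g_{12} = -4081; g_{13} = -9261; g_{14} = -21017.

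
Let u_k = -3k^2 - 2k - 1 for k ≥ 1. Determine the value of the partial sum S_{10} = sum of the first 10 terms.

Over k = 1..10: Σk = 55, Σk² = 385.
Total = (-3)·385 + (-2)·55 + (-1)·10 = -1275.

-1275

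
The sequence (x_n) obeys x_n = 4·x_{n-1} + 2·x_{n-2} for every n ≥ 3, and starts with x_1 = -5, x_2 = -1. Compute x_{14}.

Applying the relation repeatedly:
x_3 = -14;  x_4 = -58;  x_5 = -260;  …;  x_{11} = -2016224;  x_{12} = -8971168;  x_{13} = -39917120;  x_{14} = -177610816.

-177610816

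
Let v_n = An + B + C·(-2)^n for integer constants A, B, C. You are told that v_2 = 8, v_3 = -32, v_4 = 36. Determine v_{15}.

-98360

Write the equations: 2A + B + 4C = 8; 3A + B - 8C = -32; 4A + B + 16C = 36.
Subtracting the first from the second: A - 12C = -40.
Subtracting the second from the third: A + 24C = 68.
Solving: C = 3, A = -4, then B = 4.
Hence v_{15} = -4·15 + 4 + 3·(-32768) = -98360.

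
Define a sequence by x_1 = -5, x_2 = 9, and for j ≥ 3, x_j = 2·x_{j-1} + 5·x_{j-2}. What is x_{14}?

3503169

x_3 = -7, x_4 = 31, x_5 = 27, …, x_{11} = 85113, x_{12} = 294671, x_{13} = 1014907, x_{14} = 3503169.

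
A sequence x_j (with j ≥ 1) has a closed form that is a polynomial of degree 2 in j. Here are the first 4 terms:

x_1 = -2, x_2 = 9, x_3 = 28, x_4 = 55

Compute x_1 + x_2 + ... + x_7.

497

1st diffs: 11, 19, 27.
2nd diffs: 8, 8 (constant).
So x_j = 4j^2 - j - 5.
Continuing: 90, 133, 184.
Summing j = 1..7 (7 terms) gives 497.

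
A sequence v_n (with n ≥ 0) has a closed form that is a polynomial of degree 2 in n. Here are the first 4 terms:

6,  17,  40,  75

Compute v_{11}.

1st diffs: 11, 23, 35.
2nd diffs: 12, 12 (constant).
Newton forward-difference form: v_n = 6 + 11·C(n,1) + 12·C(n,2).
At n = 11: n = 11, so v_{11} = 6 + 121 + 660 = 787.

787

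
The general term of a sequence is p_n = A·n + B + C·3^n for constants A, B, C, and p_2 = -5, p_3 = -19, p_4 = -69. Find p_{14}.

-4782917

Write the equations: 2A + B + 9C = -5; 3A + B + 27C = -19; 4A + B + 81C = -69.
Subtracting the first from the second: A + 18C = -14.
Subtracting the second from the third: A + 54C = -50.
Solving: C = -1, A = 4, then B = -4.
Therefore p_{14} = 56 + (-4) + (-1)·4782969 = -4782917.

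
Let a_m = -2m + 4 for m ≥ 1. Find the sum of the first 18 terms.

Over m = 1..18: Σm = 171.
Total = (-2)·171 + (4)·18 = -270.

-270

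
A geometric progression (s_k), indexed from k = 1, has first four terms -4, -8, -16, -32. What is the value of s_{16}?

-131072

Common ratio r = 2.
s_k = (-4)·2^(k-1).
s_{16} = (-4)·2^15 = -131072.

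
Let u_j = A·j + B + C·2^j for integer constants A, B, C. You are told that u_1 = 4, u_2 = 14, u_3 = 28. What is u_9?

1072

Plug in j = 1, 2, 3: A + B + 2C = 4; 2A + B + 4C = 14; 3A + B + 8C = 28.
Subtracting the first from the second: A + 2C = 10.
Subtracting the second from the third: A + 4C = 14.
Solving: C = 2, A = 6, then B = -6.
Hence u_9 = 6·9 + (-6) + 2·512 = 1072.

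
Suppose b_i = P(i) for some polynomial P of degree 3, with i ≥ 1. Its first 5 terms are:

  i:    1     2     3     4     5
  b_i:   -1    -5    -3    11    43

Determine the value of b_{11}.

1st diffs: -4, 2, 14, 32.
2nd diffs: 6, 12, 18.
3rd diffs: 6, 6 (constant).
Newton forward-difference form: b_i = -1 + (-4)·C(i-1,1) + 6·C(i-1,2) + 6·C(i-1,3).
At i = 11: i-1 = 10, so b_{11} = -1 - 40 + 270 + 720 = 949.

949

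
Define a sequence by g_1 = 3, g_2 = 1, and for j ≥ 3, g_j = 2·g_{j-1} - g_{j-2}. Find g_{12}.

Step forward from the initial values:
g_3 = -1, g_4 = -3, g_5 = -5, g_6 = -7, g_7 = -9, g_8 = -11, g_9 = -13, g_{10} = -15, g_{11} = -17, g_{12} = -19.
(Characteristic roots are 1 and 1.)

-19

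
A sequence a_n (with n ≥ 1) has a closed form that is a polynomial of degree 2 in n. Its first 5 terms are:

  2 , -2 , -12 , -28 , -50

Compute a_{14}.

-518

1st diffs: -4, -10, -16, -22.
2nd diffs: -6, -6, -6 (constant).
So a_n = -3n^2 + 5n.
Evaluating at n = 14 gives a_{14} = -518.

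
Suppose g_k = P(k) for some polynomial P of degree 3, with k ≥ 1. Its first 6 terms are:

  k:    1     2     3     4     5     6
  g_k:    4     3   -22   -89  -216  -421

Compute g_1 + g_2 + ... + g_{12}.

1st diffs: -1, -25, -67, -127, -205.
2nd diffs: -24, -42, -60, -78.
3rd diffs: -18, -18, -18 (constant).
Newton forward-difference form: g_k = 4 + (-1)·C(k-1,1) + (-24)·C(k-1,2) + (-18)·C(k-1,3).
Continuing: …, -722, -1137, -1684, -2381, …, g_{12} = -4297.
Summing k = 1..12 (12 terms) gives -14208.

-14208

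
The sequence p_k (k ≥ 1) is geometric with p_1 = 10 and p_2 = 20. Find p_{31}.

Common ratio r = 2.
p_k = 10·2^(k-1).
p_{31} = 10·2^30 = 10737418240.

10737418240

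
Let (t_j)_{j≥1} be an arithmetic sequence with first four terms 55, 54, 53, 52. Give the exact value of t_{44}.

Common difference d = -1.
t_j = 55 + (j - 1)·(-1).
t_{44} = 55 + 43·(-1) = 12.

12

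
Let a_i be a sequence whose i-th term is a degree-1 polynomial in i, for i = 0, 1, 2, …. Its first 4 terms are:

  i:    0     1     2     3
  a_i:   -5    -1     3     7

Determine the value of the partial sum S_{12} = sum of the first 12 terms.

204

1st diffs: 4, 4, 4 (constant).
So a_i = 4i - 5.
Continuing: …, 11, 15, 19, 23, …, a_{11} = 39.
Summing i = 0..11 (12 terms) gives 204.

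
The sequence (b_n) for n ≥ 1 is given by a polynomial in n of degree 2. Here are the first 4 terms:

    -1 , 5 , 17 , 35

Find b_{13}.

467

1st diffs: 6, 12, 18.
2nd diffs: 6, 6 (constant).
Newton forward-difference form: b_n = -1 + 6·C(n-1,1) + 6·C(n-1,2).
At n = 13: n-1 = 12, so b_{13} = -1 + 72 + 396 = 467.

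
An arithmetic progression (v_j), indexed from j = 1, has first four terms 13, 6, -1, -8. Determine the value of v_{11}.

-57

Common difference d = -7.
v_j = 13 + (j - 1)·(-7).
v_{11} = 13 + 10·(-7) = -57.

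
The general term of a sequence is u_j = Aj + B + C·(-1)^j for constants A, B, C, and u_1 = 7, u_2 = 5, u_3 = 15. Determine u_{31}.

Write the equations: A + B - C = 7; 2A + B + C = 5; 3A + B - C = 15.
Subtracting the first from the second: A + 2C = -2.
Subtracting the second from the third: A - 2C = 10.
Solving: C = -3, A = 4, then B = 0.
So u_j = 4·j + 0 + (-3)·(-1)^j; at j=31 this is 127.

127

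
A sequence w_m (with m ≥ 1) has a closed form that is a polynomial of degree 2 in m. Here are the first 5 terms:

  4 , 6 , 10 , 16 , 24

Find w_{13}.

160

1st diffs: 2, 4, 6, 8.
2nd diffs: 2, 2, 2 (constant).
Newton forward-difference form: w_m = 4 + 2·C(m-1,1) + 2·C(m-1,2).
At m = 13: m-1 = 12, so w_{13} = 4 + 24 + 132 = 160.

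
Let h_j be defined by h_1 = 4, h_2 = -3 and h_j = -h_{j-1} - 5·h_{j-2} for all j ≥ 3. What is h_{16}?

-244688

h_3 = -17;  h_4 = 32;  h_5 = 53;  …;  h_{13} = -59692;  h_{14} = -13443;  h_{15} = 311903;  h_{16} = -244688.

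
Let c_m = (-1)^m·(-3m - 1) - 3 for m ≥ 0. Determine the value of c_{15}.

43

(-1)^15 = -1; -3m - 1 at m=15 is -46; so c_{15} = 43.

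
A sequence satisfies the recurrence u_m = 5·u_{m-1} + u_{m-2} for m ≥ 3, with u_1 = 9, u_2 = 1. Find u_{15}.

5258314894

u_3 = 14;  u_4 = 71;  u_5 = 369;  …;  u_{12} = 37557476;  u_{13} = 195020289;  u_{14} = 1012658921;  u_{15} = 5258314894.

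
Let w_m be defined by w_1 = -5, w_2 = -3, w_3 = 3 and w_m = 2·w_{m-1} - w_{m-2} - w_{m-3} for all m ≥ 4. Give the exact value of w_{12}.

-328

Step forward from the initial values:
w_4 = 14, w_5 = 28, w_6 = 39, w_7 = 36, w_8 = 5, w_9 = -65, w_{10} = -171, w_{11} = -282, w_{12} = -328.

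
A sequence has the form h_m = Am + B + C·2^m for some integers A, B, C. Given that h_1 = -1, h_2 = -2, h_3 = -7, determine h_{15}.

Write the equations: A + B + 2C = -1; 2A + B + 4C = -2; 3A + B + 8C = -7.
Subtracting the first from the second: A + 2C = -1.
Subtracting the second from the third: A + 4C = -5.
Solving: C = -2, A = 3, then B = 0.
Therefore h_{15} = 45 + 0 + (-2)·32768 = -65491.

-65491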